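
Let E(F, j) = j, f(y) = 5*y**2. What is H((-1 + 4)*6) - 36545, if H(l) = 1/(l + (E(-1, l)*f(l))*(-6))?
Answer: -6393255391/174942 ≈ -36545.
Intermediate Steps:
H(l) = 1/(l - 30*l**3) (H(l) = 1/(l + (l*(5*l**2))*(-6)) = 1/(l + (5*l**3)*(-6)) = 1/(l - 30*l**3))
H((-1 + 4)*6) - 36545 = -1/(-(-1 + 4)*6 + 30*((-1 + 4)*6)**3) - 36545 = -1/(-3*6 + 30*(3*6)**3) - 36545 = -1/(-1*18 + 30*18**3) - 36545 = -1/(-18 + 30*5832) - 36545 = -1/(-18 + 174960) - 36545 = -1/174942 - 36545 = -6393255391/174942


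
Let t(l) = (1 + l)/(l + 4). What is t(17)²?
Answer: 36/49 ≈ 0.73469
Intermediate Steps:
t(l) = (1 + l)/(4 + l)
t(17)² = ((1 + 17)/(4 + 17))² = (18/21)² = ((1/21)*18)² = (6/7)² = 36/49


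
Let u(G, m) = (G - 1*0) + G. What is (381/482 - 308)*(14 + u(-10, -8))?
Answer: 444225/241 ≈ 1843.3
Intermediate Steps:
u(G, m) = 2*G (u(G, m) = (G + 0) + G = G + G = 2*G)
(381/482 - 308)*(14 + u(-10, -8)) = (381/482 - 308)*(14 + 2*(-10)) = (381*(1/482) - 308)*(14 - 20) = (381/482 - 308)*(-6) = -148075/482*(-6) = 444225/241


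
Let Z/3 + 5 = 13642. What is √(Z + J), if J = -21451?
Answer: 2*√4865 ≈ 139.50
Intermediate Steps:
Z = 40911 (Z = -15 + 3*13642 = -15 + 40926 = 40911)
√(Z + J) = √(40911 - 21451) = √19460 = 2*√4865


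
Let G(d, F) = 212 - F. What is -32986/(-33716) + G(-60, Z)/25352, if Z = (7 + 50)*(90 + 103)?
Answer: 118124787/213692008 ≈ 0.55278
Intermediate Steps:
Z = 11001 (Z = 57*193 = 11001)
-32986/(-33716) + G(-60, Z)/25352 = -32986/(-33716) + (212 - 1*11001)/25352 = -32986*(-1/33716) + (212 - 11001)*(1/25352) = 16493/16858 - 10789*1/25352 = 16493/16858 - 10789/25352 = 118124787/213692008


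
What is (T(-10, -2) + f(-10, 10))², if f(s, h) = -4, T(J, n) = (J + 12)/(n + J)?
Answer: 625/36 ≈ 17.361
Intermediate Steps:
T(J, n) = (12 + J)/(J + n)
(T(-10, -2) + f(-10, 10))² = ((12 - 10)/(-10 - 2) - 4)² = (2/(-12) - 4)² = (-1/12*2 - 4)² = (-⅙ - 4)² = (-25/6)² = 625/36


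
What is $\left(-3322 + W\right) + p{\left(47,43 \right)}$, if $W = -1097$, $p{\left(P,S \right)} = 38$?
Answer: $-4381$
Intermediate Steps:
$\left(-3322 + W\right) + p{\left(47,43 \right)} = \left(-3322 - 1097\right) + 38 = -4419 + 38 = -4381$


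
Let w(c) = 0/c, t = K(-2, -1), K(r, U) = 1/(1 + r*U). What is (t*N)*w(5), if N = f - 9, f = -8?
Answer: 0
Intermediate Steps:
K(r, U) = 1/(1 + U*r)
t = ⅓ (t = 1/(1 - 1*(-2)) = 1/(1 + 2) = 1/3 = ⅓ ≈ 0.33333)
w(c) = 0
N = -17 (N = -8 - 9 = -17)
(t*N)*w(5) = ((⅓)*(-17))*0 = -17/3*0 = 0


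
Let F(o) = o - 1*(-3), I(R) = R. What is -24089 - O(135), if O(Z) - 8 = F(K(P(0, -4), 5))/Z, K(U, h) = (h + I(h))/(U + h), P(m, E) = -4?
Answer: -3253108/135 ≈ -24097.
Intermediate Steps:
K(U, h) = 2*h/(U + h) (K(U, h) = (h + h)/(U + h) = (2*h)/(U + h) = 2*h/(U + h))
F(o) = 3 + o (F(o) = o + 3 = 3 + o)
O(Z) = 8 + 13/Z (O(Z) = 8 + (3 + 2*5/(-4 + 5))/Z = 8 + (3 + 2*5/1)/Z = 8 + (3 + 2*5*1)/Z = 8 + (3 + 10)/Z = 8 + 13/Z)
-24089 - O(135) = -24089 - (8 + 13/135) = -24089 - 1*1093/135 = -24089 - 1093/135 = -3253108/135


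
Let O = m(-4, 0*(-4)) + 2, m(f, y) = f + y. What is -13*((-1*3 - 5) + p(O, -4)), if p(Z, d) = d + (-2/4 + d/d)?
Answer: 299/2 ≈ 149.50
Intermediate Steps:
O = -2 (O = (-4 + 0*(-4)) + 2 = (-4 + 0) + 2 = -4 + 2 = -2)
p(Z, d) = 1/2 + d (p(Z, d) = d + (-2*1/4 + 1) = d + (-1/2 + 1) = d + 1/2 = 1/2 + d)
-13*((-1*3 - 5) + p(O, -4)) = -13*((-1*3 - 5) + (1/2 - 4)) = -13*((-3 - 5) - 7/2) = -13*(-8 - 7/2) = -13*(-23/2) = 299/2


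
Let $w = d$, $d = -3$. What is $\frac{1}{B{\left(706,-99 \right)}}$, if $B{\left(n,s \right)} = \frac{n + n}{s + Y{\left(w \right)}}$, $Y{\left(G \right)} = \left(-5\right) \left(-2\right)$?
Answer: $- \frac{89}{1412} \approx -0.063031$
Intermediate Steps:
$w = -3$
$Y{\left(G \right)} = 10$
$B{\left(n,s \right)} = \frac{2 n}{10 + s}$ ($B{\left(n,s \right)} = \frac{n + n}{s + 10} = \frac{2 n}{10 + s}$)
$\frac{1}{B{\left(706,-99 \right)}} = \frac{1}{2 \cdot 706 \frac{1}{10 - 99}} = \frac{1}{2 \cdot 706 \frac{1}{-89}} = \frac{1}{2 \cdot 706 \left(- \frac{1}{89}\right)} = \frac{1}{- \frac{1412}{89}} = - \frac{89}{1412}$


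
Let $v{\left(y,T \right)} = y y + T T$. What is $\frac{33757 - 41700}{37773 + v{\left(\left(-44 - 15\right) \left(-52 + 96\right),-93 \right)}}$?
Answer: $- \frac{7943}{6785638} \approx -0.0011706$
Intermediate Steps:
$v{\left(y,T \right)} = T^{2} + y^{2}$ ($v{\left(y,T \right)} = y^{2} + T^{2} = T^{2} + y^{2}$)
$\frac{33757 - 41700}{37773 + v{\left(\left(-44 - 15\right) \left(-52 + 96\right),-93 \right)}} = \frac{33757 - 41700}{37773 + \left(\left(-93\right)^{2} + \left(\left(-44 - 15\right) \left(-52 + 96\right)\right)^{2}\right)} = - \frac{7943}{37773 + \left(8649 + \left(\left(-59\right) 44\right)^{2}\right)} = - \frac{7943}{37773 + \left(8649 + \left(-2596\right)^{2}\right)} = - \frac{7943}{37773 + \left(8649 + 6739216\right)} = - \frac{7943}{37773 + 6747865} = - \frac{7943}{6785638}$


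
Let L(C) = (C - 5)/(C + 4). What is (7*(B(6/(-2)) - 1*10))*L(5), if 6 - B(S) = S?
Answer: 0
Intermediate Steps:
L(C) = (-5 + C)/(4 + C)
B(S) = 6 - S
(7*(B(6/(-2)) - 1*10))*L(5) = (7*((6 - 6/(-2)) - 1*10))*((-5 + 5)/(4 + 5)) = (7*((6 - 6*(-1)/2) - 10))*(0/9) = (7*((6 - 1*(-3)) - 10))*((⅑)*0) = (7*((6 + 3) - 10))*0 = (7*(9 - 10))*0 = (7*(-1))*0 = -7*0 = 0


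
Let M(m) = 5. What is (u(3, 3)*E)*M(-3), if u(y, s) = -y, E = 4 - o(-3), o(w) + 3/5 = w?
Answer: -114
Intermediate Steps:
o(w) = -3/5 + w
E = 38/5 (E = 4 - (-3/5 - 3) = 4 - 1*(-18/5) = 4 + 18/5 = 38/5 ≈ 7.6000)
(u(3, 3)*E)*M(-3) = (-1*3*(38/5))*5 = -3*38/5*5 = -114/5*5 = -114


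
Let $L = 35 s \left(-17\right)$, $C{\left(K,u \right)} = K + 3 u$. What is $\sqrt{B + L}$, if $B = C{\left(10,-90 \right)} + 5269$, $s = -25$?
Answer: $2 \sqrt{4971} \approx 141.01$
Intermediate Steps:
$L = 14875$ ($L = 35 \left(-25\right) \left(-17\right) = \left(-875\right) \left(-17\right) = 14875$)
$B = 5009$ ($B = \left(10 + 3 \left(-90\right)\right) + 5269 = \left(10 - 270\right) + 5269 = -260 + 5269 = 5009$)
$\sqrt{B + L} = \sqrt{5009 + 14875} = \sqrt{19884} = 2 \sqrt{4971}$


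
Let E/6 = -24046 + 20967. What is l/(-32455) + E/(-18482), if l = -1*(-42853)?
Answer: -96217738/299916655 ≈ -0.32082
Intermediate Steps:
l = 42853
E = -18474 (E = 6*(-24046 + 20967) = 6*(-3079) = -18474)
l/(-32455) + E/(-18482) = 42853/(-32455) - 18474/(-18482) = 42853*(-1/32455) - 18474*(-1/18482) = -42853/32455 + 9237/9241 = -96217738/299916655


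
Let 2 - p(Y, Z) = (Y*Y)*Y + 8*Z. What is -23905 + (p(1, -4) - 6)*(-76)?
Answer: -25957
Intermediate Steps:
p(Y, Z) = 2 - Y³ - 8*Z (p(Y, Z) = 2 - ((Y*Y)*Y + 8*Z) = 2 - (Y²*Y + 8*Z) = 2 - (Y³ + 8*Z) = 2 + (-Y³ - 8*Z) = 2 - Y³ - 8*Z)
-23905 + (p(1, -4) - 6)*(-76) = -23905 + ((2 - 1*1³ - 8*(-4)) - 6)*(-76) = -23905 + ((2 - 1*1 + 32) - 6)*(-76) = -23905 + ((2 - 1 + 32) - 6)*(-76) = -23905 + (33 - 6)*(-76) = -23905 + 27*(-76) = -23905 - 2052 = -25957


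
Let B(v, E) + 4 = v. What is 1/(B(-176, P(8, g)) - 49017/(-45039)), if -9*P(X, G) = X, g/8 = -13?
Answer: -15013/2686001 ≈ -0.0055894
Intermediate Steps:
g = -104 (g = 8*(-13) = -104)
P(X, G) = -X/9
B(v, E) = -4 + v
1/(B(-176, P(8, g)) - 49017/(-45039)) = 1/((-4 - 176) - 49017/(-45039)) = 1/(-180 - 49017*(-1/45039)) = 1/(-180 + 16339/15013) = 1/(-2686001/15013) = -15013/2686001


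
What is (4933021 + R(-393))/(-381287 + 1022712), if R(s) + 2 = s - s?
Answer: 4933019/641425 ≈ 7.6907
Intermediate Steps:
R(s) = -2 (R(s) = -2 + (s - s) = -2 + 0 = -2)
(4933021 + R(-393))/(-381287 + 1022712) = (4933021 - 2)/(-381287 + 1022712) = 4933019/641425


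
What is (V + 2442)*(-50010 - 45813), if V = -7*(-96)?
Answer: -298392822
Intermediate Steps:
V = 672
(V + 2442)*(-50010 - 45813) = (672 + 2442)*(-50010 - 45813) = 3114*(-95823) = -298392822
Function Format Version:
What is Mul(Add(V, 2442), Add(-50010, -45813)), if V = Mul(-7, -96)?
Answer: -298392822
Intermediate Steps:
V = 672
Mul(Add(V, 2442), Add(-50010, -45813)) = Mul(Add(672, 2442), Add(-50010, -45813)) = Mul(3114, -95823) = -298392822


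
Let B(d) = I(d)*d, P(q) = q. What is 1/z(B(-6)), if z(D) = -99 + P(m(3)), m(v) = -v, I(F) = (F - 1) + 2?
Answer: -1/102 ≈ -0.0098039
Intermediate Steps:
I(F) = 1 + F (I(F) = (-1 + F) + 2 = 1 + F)
B(d) = d*(1 + d) (B(d) = (1 + d)*d = d*(1 + d))
z(D) = -102 (z(D) = -99 - 1*3 = -99 - 3 = -102)
1/z(B(-6)) = 1/(-102) = -1/102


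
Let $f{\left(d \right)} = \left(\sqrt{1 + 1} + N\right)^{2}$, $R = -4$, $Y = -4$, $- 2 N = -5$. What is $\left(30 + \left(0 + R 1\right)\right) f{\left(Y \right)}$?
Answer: $\frac{429}{2} + 130 \sqrt{2} \approx 398.35$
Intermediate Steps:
$N = \frac{5}{2}$ ($N = \left(- \frac{1}{2}\right) \left(-5\right) = \frac{5}{2} \approx 2.5$)
$f{\left(d \right)} = \left(\frac{5}{2} + \sqrt{2}\right)^{2}$ ($f{\left(d \right)} = \left(\sqrt{1 + 1} + \frac{5}{2}\right)^{2} = \left(\sqrt{2} + \frac{5}{2}\right)^{2} = \left(\frac{5}{2} + \sqrt{2}\right)^{2}$)
$\left(30 + \left(0 + R 1\right)\right) f{\left(Y \right)} = \left(30 + \left(0 - 4\right)\right) \left(\frac{33}{4} + 5 \sqrt{2}\right) = \left(30 - 4\right) \left(\frac{33}{4} + 5 \sqrt{2}\right) = 26 \left(\frac{33}{4} + 5 \sqrt{2}\right) = \frac{429}{2} + 130 \sqrt{2}$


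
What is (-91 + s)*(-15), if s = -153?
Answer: 3660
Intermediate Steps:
(-91 + s)*(-15) = (-91 - 153)*(-15) = -244*(-15) = 3660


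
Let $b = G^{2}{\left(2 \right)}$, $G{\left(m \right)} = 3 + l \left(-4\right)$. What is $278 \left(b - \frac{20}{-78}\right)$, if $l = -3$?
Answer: $\frac{2442230}{39} \approx 62621.0$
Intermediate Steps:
$G{\left(m \right)} = 15$ ($G{\left(m \right)} = 3 - -12 = 3 + 12 = 15$)
$b = 225$ ($b = 15^{2} = 225$)
$278 \left(b - \frac{20}{-78}\right) = 278 \left(225 - \frac{20}{-78}\right) = 278 \left(225 - - \frac{10}{39}\right) = 278 \left(225 + \frac{10}{39}\right) = 278 \cdot \frac{8785}{39} = \frac{2442230}{39}$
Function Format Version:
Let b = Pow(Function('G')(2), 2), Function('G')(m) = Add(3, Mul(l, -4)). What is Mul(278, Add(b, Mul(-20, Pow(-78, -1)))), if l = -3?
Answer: Rational(2442230, 39) ≈ 62621.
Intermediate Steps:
Function('G')(m) = 15 (Function('G')(m) = Add(3, Mul(-3, -4)) = Add(3, 12) = 15)
b = 225 (b = Pow(15, 2) = 225)
Mul(278, Add(b, Mul(-20, Pow(-78, -1)))) = Mul(278, Add(225, Mul(-20, Pow(-78, -1)))) = Mul(278, Add(225, Mul(-20, Rational(-1, 78)))) = Mul(278, Add(225, Rational(10, 39))) = Mul(278, Rational(8785, 39)) = Rational(2442230, 39)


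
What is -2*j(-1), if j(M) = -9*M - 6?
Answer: -6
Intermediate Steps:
j(M) = -6 - 9*M
-2*j(-1) = -2*(-6 - 9*(-1)) = -2*(-6 + 9) = -2*3 = -6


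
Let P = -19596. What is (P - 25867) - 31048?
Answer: -76511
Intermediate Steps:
(P - 25867) - 31048 = (-19596 - 25867) - 31048 = -45463 - 31048 = -76511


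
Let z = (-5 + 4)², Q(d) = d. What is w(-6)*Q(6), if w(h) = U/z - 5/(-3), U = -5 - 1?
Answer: -26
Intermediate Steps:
z = 1 (z = (-1)² = 1)
U = -6
w(h) = -13/3 (w(h) = -6/1 - 5/(-3) = -6*1 - 5*(-⅓) = -6 + 5/3 = -13/3)
w(-6)*Q(6) = -13/3*6 = -26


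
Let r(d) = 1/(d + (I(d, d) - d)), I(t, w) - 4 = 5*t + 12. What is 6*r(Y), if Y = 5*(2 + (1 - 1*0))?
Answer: 6/91 ≈ 0.065934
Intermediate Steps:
I(t, w) = 16 + 5*t (I(t, w) = 4 + (5*t + 12) = 4 + (12 + 5*t) = 16 + 5*t)
Y = 15 (Y = 5*(2 + (1 + 0)) = 5*(2 + 1) = 5*3 = 15)
r(d) = 1/(16 + 5*d) (r(d) = 1/(d + ((16 + 5*d) - d)) = 1/(d + (16 + 4*d)) = 1/(16 + 5*d))
6*r(Y) = 6/(16 + 5*15) = 6/(16 + 75) = 6/91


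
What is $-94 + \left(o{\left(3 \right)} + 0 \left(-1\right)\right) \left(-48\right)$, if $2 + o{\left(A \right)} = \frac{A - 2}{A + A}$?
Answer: $-6$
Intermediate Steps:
$o{\left(A \right)} = -2 + \frac{-2 + A}{2 A}$ ($o{\left(A \right)} = -2 + \frac{A - 2}{A + A} = -2 + \frac{-2 + A}{2 A}$)
$-94 + \left(o{\left(3 \right)} + 0 \left(-1\right)\right) \left(-48\right) = -94 + \left(\left(- \frac{3}{2} - \frac{1}{3}\right) + 0 \left(-1\right)\right) \left(-48\right) = -94 + \left(\left(- \frac{3}{2} - \frac{1}{3}\right) + 0\right) \left(-48\right) = -94 + \left(- \frac{11}{6} + 0\right) \left(-48\right) = -94 - -88 = -94 + 88 = -6$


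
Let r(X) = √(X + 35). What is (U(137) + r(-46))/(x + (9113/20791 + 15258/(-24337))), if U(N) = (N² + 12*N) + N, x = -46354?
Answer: -2079621230370/4690956437743 - 505990567*I*√11/23454782188715 ≈ -0.44333 - 7.155e-5*I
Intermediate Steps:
r(X) = √(35 + X)
U(N) = N² + 13*N
(U(137) + r(-46))/(x + (9113/20791 + 15258/(-24337))) = (137*(13 + 137) + √(35 - 46))/(-46354 + (9113/20791 + 15258/(-24337))) = (137*150 + √(-11))/(-46354 + (9113*(1/20791) + 15258*(-1/24337))) = (20550 + I*√11)/(-46354 + (9113/20791 - 15258/24337)) = (20550 + I*√11)/(-46354 - 95445997/505990567) = (20550 + I*√11)/(-23454782188715/505990567) = (20550 + I*√11)*(-505990567/23454782188715) = -2079621230370/4690956437743 - 505990567*I*√11/23454782188715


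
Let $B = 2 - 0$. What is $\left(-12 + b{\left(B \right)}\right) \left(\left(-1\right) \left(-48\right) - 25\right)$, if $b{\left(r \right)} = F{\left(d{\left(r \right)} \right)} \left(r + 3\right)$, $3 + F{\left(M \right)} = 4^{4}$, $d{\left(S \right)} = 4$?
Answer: $28819$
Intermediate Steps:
$B = 2$ ($B = 2 + 0 = 2$)
$F{\left(M \right)} = 253$ ($F{\left(M \right)} = -3 + 4^{4} = -3 + 256 = 253$)
$b{\left(r \right)} = 759 + 253 r$ ($b{\left(r \right)} = 253 \left(r + 3\right) = 253 \left(3 + r\right) = 759 + 253 r$)
$\left(-12 + b{\left(B \right)}\right) \left(\left(-1\right) \left(-48\right) - 25\right) = \left(-12 + \left(759 + 253 \cdot 2\right)\right) \left(\left(-1\right) \left(-48\right) - 25\right) = \left(-12 + \left(759 + 506\right)\right) \left(48 - 25\right) = \left(-12 + 1265\right) 23 = 1253 \cdot 23 = 28819$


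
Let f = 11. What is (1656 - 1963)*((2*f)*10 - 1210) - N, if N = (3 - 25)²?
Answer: 303446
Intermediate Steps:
N = 484 (N = (-22)² = 484)
(1656 - 1963)*((2*f)*10 - 1210) - N = (1656 - 1963)*((2*11)*10 - 1210) - 1*484 = -307*(22*10 - 1210) - 484 = -307*(220 - 1210) - 484 = -307*(-990) - 484 = 303930 - 484 = 303446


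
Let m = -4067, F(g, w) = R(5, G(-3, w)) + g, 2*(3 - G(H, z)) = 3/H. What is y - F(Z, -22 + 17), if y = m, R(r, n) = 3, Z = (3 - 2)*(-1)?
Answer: -4069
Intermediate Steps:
G(H, z) = 3 - 3/(2*H)
Z = -1 (Z = 1*(-1) = -1)
F(g, w) = 3 + g
y = -4067
y - F(Z, -22 + 17) = -4067 - (3 - 1) = -4067 - 1*2 = -4067 - 2 = -4069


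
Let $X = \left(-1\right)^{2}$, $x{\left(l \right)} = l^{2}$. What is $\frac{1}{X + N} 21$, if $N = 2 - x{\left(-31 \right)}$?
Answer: $- \frac{21}{958} \approx -0.021921$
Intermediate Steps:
$X = 1$
$N = -959$ ($N = 2 - \left(-31\right)^{2} = 2 - 961 = -959$)
$\frac{1}{X + N} 21 = \frac{1}{1 - 959} \cdot 21 = \frac{1}{-958} \cdot 21 = \left(- \frac{1}{958}\right) 21 = - \frac{21}{958}$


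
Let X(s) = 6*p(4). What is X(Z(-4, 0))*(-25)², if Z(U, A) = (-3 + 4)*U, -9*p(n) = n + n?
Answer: -10000/3 ≈ -3333.3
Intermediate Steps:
p(n) = -2*n/9 (p(n) = -(n + n)/9 = -2*n/9)
Z(U, A) = U (Z(U, A) = 1*U = U)
X(s) = -16/3 (X(s) = 6*(-2/9*4) = 6*(-8/9) = -16/3)
X(Z(-4, 0))*(-25)² = -16/3*(-25)² = -16/3*625 = -10000/3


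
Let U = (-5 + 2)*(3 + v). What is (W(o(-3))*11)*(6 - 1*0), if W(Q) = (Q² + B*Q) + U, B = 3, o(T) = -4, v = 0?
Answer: -330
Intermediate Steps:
U = -9 (U = (-5 + 2)*(3 + 0) = -3*3 = -9)
W(Q) = -9 + Q² + 3*Q (W(Q) = (Q² + 3*Q) - 9 = -9 + Q² + 3*Q)
(W(o(-3))*11)*(6 - 1*0) = ((-9 + (-4)² + 3*(-4))*11)*(6 - 1*0) = ((-9 + 16 - 12)*11)*(6 + 0) = -5*11*6 = -55*6 = -330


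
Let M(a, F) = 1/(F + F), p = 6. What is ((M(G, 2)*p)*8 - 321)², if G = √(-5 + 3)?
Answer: 95481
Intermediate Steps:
G = I*√2 (G = √(-2) = I*√2 ≈ 1.4142*I)
M(a, F) = 1/(2*F)
((M(G, 2)*p)*8 - 321)² = ((((½)/2)*6)*8 - 321)² = ((((½)*(½))*6)*8 - 321)² = (((¼)*6)*8 - 321)² = ((3/2)*8 - 321)² = (12 - 321)² = (-309)² = 95481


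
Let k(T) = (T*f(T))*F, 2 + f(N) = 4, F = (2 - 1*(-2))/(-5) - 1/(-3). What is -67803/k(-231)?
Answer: -339015/1078 ≈ -314.49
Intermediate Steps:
F = -7/15 (F = (2 + 2)*(-⅕) - 1*(-⅓) = 4*(-⅕) + ⅓ = -⅘ + ⅓ = -7/15 ≈ -0.46667)
f(N) = 2 (f(N) = -2 + 4 = 2)
k(T) = -14*T/15 (k(T) = (T*2)*(-7/15) = (2*T)*(-7/15) = -14*T/15)
-67803/k(-231) = -67803/((-14/15*(-231))) = -67803/1078/5 = -67803*5/1078 = -339015/1078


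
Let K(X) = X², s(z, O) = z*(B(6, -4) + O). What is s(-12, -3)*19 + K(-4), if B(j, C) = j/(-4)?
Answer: 1042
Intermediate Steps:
B(j, C) = -j/4 (B(j, C) = j*(-¼) = -j/4)
s(z, O) = z*(-3/2 + O) (s(z, O) = z*(-¼*6 + O) = z*(-3/2 + O))
s(-12, -3)*19 + K(-4) = ((½)*(-12)*(-3 + 2*(-3)))*19 + (-4)² = ((½)*(-12)*(-3 - 6))*19 + 16 = ((½)*(-12)*(-9))*19 + 16 = 54*19 + 16 = 1026 + 16 = 1042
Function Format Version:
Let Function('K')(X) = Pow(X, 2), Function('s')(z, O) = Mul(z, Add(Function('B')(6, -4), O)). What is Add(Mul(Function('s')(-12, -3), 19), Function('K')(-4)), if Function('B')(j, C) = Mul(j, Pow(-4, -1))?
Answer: 1042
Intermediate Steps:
Function('B')(j, C) = Mul(Rational(-1, 4), j) (Function('B')(j, C) = Mul(j, Rational(-1, 4)) = Mul(Rational(-1, 4), j))
Function('s')(z, O) = Mul(z, Add(Rational(-3, 2), O)) (Function('s')(z, O) = Mul(z, Add(Mul(Rational(-1, 4), 6), O)) = Mul(z, Add(Rational(-3, 2), O)))
Add(Mul(Function('s')(-12, -3), 19), Function('K')(-4)) = Add(Mul(Mul(Rational(1, 2), -12, Add(-3, Mul(2, -3))), 19), Pow(-4, 2)) = Add(Mul(Mul(Rational(1, 2), -12, Add(-3, -6)), 19), 16) = Add(Mul(Mul(Rational(1, 2), -12, -9), 19), 16) = Add(Mul(54, 19), 16) = Add(1026, 16) = 1042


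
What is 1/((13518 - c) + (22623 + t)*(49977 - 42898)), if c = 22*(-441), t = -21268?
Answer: 1/9615265 ≈ 1.0400e-7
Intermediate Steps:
c = -9702
1/((13518 - c) + (22623 + t)*(49977 - 42898)) = 1/((13518 - 1*(-9702)) + (22623 - 21268)*(49977 - 42898)) = 1/((13518 + 9702) + 1355*7079) = 1/(23220 + 9592045) = 1/9615265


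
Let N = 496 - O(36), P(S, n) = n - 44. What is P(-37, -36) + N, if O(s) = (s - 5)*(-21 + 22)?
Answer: 385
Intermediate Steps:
O(s) = -5 + s (O(s) = (-5 + s)*1 = -5 + s)
P(S, n) = -44 + n
N = 465 (N = 496 - (-5 + 36) = 496 - 1*31 = 496 - 31 = 465)
P(-37, -36) + N = (-44 - 36) + 465 = -80 + 465 = 385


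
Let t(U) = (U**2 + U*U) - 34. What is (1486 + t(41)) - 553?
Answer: 4261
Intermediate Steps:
t(U) = -34 + 2*U**2 (t(U) = (U**2 + U**2) - 34 = 2*U**2 - 34 = -34 + 2*U**2)
(1486 + t(41)) - 553 = (1486 + (-34 + 2*41**2)) - 553 = (1486 + (-34 + 2*1681)) - 553 = (1486 + (-34 + 3362)) - 553 = (1486 + 3328) - 553 = 4814 - 553 = 4261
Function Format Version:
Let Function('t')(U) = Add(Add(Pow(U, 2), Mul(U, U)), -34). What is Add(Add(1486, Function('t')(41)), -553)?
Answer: 4261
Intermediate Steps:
Function('t')(U) = Add(-34, Mul(2, Pow(U, 2))) (Function('t')(U) = Add(Add(Pow(U, 2), Pow(U, 2)), -34) = Add(Mul(2, Pow(U, 2)), -34) = Add(-34, Mul(2, Pow(U, 2))))
Add(Add(1486, Function('t')(41)), -553) = Add(Add(1486, Add(-34, Mul(2, Pow(41, 2)))), -553) = Add(Add(1486, Add(-34, Mul(2, 1681))), -553) = Add(Add(1486, Add(-34, 3362)), -553) = Add(Add(1486, 3328), -553) = Add(4814, -553) = 4261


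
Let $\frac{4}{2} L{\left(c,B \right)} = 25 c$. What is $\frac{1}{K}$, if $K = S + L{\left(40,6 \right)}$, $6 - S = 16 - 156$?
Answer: $\frac{1}{646} \approx 0.001548$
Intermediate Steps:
$L{\left(c,B \right)} = \frac{25 c}{2}$
$S = 146$ ($S = 6 - \left(16 - 156\right) = 6 - -140 = 6 + 140 = 146$)
$K = 646$ ($K = 146 + \frac{25}{2} \cdot 40 = 146 + 500 = 646$)
$\frac{1}{K} = \frac{1}{646}$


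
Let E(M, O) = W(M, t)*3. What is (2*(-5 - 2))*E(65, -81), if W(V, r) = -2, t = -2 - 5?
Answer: 84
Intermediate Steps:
t = -7
E(M, O) = -6 (E(M, O) = -2*3 = -6)
(2*(-5 - 2))*E(65, -81) = (2*(-5 - 2))*(-6) = (2*(-7))*(-6) = -14*(-6) = 84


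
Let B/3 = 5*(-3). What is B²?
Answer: 2025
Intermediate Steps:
B = -45 (B = 3*(5*(-3)) = 3*(-15) = -45)
B² = (-45)² = 2025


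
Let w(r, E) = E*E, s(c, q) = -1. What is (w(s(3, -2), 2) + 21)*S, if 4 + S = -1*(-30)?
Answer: 650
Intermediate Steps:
w(r, E) = E²
S = 26 (S = -4 - 1*(-30) = -4 + 30 = 26)
(w(s(3, -2), 2) + 21)*S = (2² + 21)*26 = (4 + 21)*26 = 25*26 = 650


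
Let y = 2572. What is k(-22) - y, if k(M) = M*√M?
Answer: -2572 - 22*I*√22 ≈ -2572.0 - 103.19*I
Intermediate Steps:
k(M) = M^(3/2)
k(-22) - y = (-22)^(3/2) - 1*2572 = -22*I*√22 - 2572 = -2572 - 22*I*√22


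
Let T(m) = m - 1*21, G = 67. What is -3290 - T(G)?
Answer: -3336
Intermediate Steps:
T(m) = -21 + m (T(m) = m - 21 = -21 + m)
-3290 - T(G) = -3290 - (-21 + 67) = -3290 - 1*46 = -3290 - 46 = -3336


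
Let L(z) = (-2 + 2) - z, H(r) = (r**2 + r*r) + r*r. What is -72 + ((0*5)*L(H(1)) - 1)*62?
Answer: -134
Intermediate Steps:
H(r) = 3*r**2 (H(r) = (r**2 + r**2) + r**2 = 2*r**2 + r**2 = 3*r**2)
L(z) = -z (L(z) = 0 - z = -z)
-72 + ((0*5)*L(H(1)) - 1)*62 = -72 + ((0*5)*(-3*1**2) - 1)*62 = -72 + (0*(-3) - 1)*62 = -72 + (0 - 1)*62 = -72 - 1*62 = -72 - 62 = -134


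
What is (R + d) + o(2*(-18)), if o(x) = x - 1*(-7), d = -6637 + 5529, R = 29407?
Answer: 28270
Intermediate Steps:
d = -1108
o(x) = 7 + x (o(x) = x + 7 = 7 + x)
(R + d) + o(2*(-18)) = (29407 - 1108) + (7 + 2*(-18)) = 28299 + (7 - 36) = 28299 - 29 = 28270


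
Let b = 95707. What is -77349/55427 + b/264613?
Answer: -15162799048/14666704751 ≈ -1.0338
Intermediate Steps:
-77349/55427 + b/264613 = -77349/55427 + 95707/264613 = -15162799048/14666704751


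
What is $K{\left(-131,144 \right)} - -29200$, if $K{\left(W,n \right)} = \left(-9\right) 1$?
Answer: $29191$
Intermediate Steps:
$K{\left(W,n \right)} = -9$
$K{\left(-131,144 \right)} - -29200 = -9 - -29200 = -9 + 29200 = 29191$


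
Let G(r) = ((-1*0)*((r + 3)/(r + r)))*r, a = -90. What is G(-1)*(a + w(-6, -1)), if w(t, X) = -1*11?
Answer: 0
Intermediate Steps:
w(t, X) = -11
G(r) = 0 (G(r) = (0*((3 + r)/((2*r))))*r = (0*((3 + r)*(1/(2*r))))*r = (0*((3 + r)/(2*r)))*r = 0*r = 0)
G(-1)*(a + w(-6, -1)) = 0*(-90 - 11) = 0*(-101) = 0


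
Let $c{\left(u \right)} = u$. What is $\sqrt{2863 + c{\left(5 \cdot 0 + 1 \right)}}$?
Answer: $4 \sqrt{179} \approx 53.516$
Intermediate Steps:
$\sqrt{2863 + c{\left(5 \cdot 0 + 1 \right)}} = \sqrt{2863 + \left(5 \cdot 0 + 1\right)} = \sqrt{2863 + \left(0 + 1\right)} = \sqrt{2863 + 1} = \sqrt{2864} = 4 \sqrt{179}$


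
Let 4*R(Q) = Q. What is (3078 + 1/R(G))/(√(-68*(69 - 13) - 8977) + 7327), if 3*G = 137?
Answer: 514963541/1226097803 - 70283*I*√12785/1226097803 ≈ 0.42 - 0.0064815*I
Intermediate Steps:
G = 137/3 (G = (⅓)*137 = 137/3 ≈ 45.667)
R(Q) = Q/4
(3078 + 1/R(G))/(√(-68*(69 - 13) - 8977) + 7327) = (3078 + 1/((¼)*(137/3)))/(√(-68*(69 - 13) - 8977) + 7327) = (3078 + 1/(137/12))/(√(-68*56 - 8977) + 7327) = (3078 + 12/137)/(√(-3808 - 8977) + 7327) = 421698/(137*(√(-12785) + 7327)) = 421698/(137*(I*√12785 + 7327)) = 421698/(137*(7327 + I*√12785))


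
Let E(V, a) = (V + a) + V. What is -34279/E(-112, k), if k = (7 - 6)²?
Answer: 34279/223 ≈ 153.72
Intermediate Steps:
k = 1 (k = 1² = 1)
E(V, a) = a + 2*V
-34279/E(-112, k) = -34279/(1 + 2*(-112)) = -34279/(1 - 224) = -34279/(-223) = -34279*(-1/223) = 34279/223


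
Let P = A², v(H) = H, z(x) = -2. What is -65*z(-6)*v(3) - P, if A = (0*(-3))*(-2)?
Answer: 390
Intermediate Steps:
A = 0 (A = 0*(-2) = 0)
P = 0 (P = 0² = 0)
-65*z(-6)*v(3) - P = -(-130)*3 - 1*0 = -65*(-6) + 0 = 390 + 0 = 390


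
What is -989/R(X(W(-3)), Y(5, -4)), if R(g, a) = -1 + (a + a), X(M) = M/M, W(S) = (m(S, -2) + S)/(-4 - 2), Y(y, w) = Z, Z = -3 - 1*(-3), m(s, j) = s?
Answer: 989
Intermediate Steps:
Z = 0 (Z = -3 + 3 = 0)
Y(y, w) = 0
W(S) = -S/3 (W(S) = (S + S)/(-4 - 2) = (2*S)/(-6) = (2*S)*(-⅙) = -S/3)
X(M) = 1
R(g, a) = -1 + 2*a
-989/R(X(W(-3)), Y(5, -4)) = -989/(-1 + 2*0) = -989/(-1 + 0) = -989/(-1) = -989*(-1) = 989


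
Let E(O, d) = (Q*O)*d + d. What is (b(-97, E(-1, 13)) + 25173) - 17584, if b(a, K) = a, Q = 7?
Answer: 7492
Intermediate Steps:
E(O, d) = d + 7*O*d (E(O, d) = (7*O)*d + d = 7*O*d + d = d + 7*O*d)
(b(-97, E(-1, 13)) + 25173) - 17584 = (-97 + 25173) - 17584 = 25076 - 17584 = 7492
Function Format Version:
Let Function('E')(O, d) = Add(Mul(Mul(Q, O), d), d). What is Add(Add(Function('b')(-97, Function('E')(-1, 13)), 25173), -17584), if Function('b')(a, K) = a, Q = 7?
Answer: 7492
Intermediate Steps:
Function('E')(O, d) = Add(d, Mul(7, O, d)) (Function('E')(O, d) = Add(Mul(Mul(7, O), d), d) = Add(Mul(7, O, d), d) = Add(d, Mul(7, O, d)))
Add(Add(Function('b')(-97, Function('E')(-1, 13)), 25173), -17584) = Add(Add(-97, 25173), -17584) = Add(25076, -17584) = 7492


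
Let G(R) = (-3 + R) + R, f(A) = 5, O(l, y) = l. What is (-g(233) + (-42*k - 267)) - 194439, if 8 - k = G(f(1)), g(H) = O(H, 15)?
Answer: -194981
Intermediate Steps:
g(H) = H
G(R) = -3 + 2*R
k = 1 (k = 8 - (-3 + 2*5) = 8 - (-3 + 10) = 8 - 1*7 = 8 - 7 = 1)
(-g(233) + (-42*k - 267)) - 194439 = (-1*233 + (-42*1 - 267)) - 194439 = (-233 + (-42 - 267)) - 194439 = (-233 - 309) - 194439 = -542 - 194439 = -194981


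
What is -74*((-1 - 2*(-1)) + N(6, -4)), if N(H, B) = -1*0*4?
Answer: -74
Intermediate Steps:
N(H, B) = 0 (N(H, B) = 0*4 = 0)
-74*((-1 - 2*(-1)) + N(6, -4)) = -74*((-1 - 2*(-1)) + 0) = -74*((-1 + 2) + 0) = -74*(1 + 0) = -74*1 = -74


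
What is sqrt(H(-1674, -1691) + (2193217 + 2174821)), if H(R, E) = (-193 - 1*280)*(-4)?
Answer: sqrt(4369930) ≈ 2090.4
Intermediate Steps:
H(R, E) = 1892 (H(R, E) = (-193 - 280)*(-4) = -473*(-4) = 1892)
sqrt(H(-1674, -1691) + (2193217 + 2174821)) = sqrt(1892 + (2193217 + 2174821)) = sqrt(1892 + 4368038) = sqrt(4369930)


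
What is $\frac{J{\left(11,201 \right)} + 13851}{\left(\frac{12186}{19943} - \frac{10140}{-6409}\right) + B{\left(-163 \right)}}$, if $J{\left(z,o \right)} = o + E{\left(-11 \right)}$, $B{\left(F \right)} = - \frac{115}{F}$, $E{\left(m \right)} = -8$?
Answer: $\frac{22506907897628}{4645476179} \approx 4844.9$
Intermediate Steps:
$J{\left(z,o \right)} = -8 + o$ ($J{\left(z,o \right)} = o - 8 = -8 + o$)
$\frac{J{\left(11,201 \right)} + 13851}{\left(\frac{12186}{19943} - \frac{10140}{-6409}\right) + B{\left(-163 \right)}} = \frac{\left(-8 + 201\right) + 13851}{\left(\frac{12186}{19943} - \frac{10140}{-6409}\right) - \frac{115}{-163}} = \frac{193 + 13851}{\left(12186 \cdot \frac{1}{19943} - - \frac{780}{493}\right) - - \frac{115}{163}} = \frac{14044}{\left(\frac{12186}{19943} + \frac{780}{493}\right) + \frac{115}{163}} = \frac{14044}{\frac{21563238}{9831899} + \frac{115}{163}} = \frac{14044}{\frac{4645476179}{1602599537}} = 14044 \cdot \frac{1602599537}{4645476179} = \frac{22506907897628}{4645476179}$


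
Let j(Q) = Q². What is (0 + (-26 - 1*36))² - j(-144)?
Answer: -16892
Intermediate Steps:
(0 + (-26 - 1*36))² - j(-144) = (0 + (-26 - 1*36))² - 1*(-144)² = (0 + (-26 - 36))² - 1*20736 = (0 - 62)² - 20736 = (-62)² - 20736 = 3844 - 20736 = -16892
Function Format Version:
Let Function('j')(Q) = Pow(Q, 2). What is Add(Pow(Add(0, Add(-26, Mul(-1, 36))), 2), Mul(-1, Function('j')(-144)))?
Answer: -16892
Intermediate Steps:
Add(Pow(Add(0, Add(-26, Mul(-1, 36))), 2), Mul(-1, Function('j')(-144))) = Add(Pow(Add(0, Add(-26, Mul(-1, 36))), 2), Mul(-1, Pow(-144, 2))) = Add(Pow(Add(0, Add(-26, -36)), 2), Mul(-1, 20736)) = Add(Pow(Add(0, -62), 2), -20736) = Add(Pow(-62, 2), -20736) = Add(3844, -20736) = -16892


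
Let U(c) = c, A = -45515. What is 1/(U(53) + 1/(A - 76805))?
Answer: 122320/6482959 ≈ 0.018868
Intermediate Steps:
1/(U(53) + 1/(A - 76805)) = 1/(53 + 1/(-45515 - 76805)) = 1/(53 + 1/(-122320)) = 1/(53 - 1/122320) = 1/(6482959/122320) = 122320/6482959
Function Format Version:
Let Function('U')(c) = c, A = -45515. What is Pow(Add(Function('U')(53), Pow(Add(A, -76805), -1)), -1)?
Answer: Rational(122320, 6482959) ≈ 0.018868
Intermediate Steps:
Pow(Add(Function('U')(53), Pow(Add(A, -76805), -1)), -1) = Pow(Add(53, Pow(Add(-45515, -76805), -1)), -1) = Pow(Add(53, Pow(-122320, -1)), -1) = Pow(Add(53, Rational(-1, 122320)), -1) = Pow(Rational(6482959, 122320), -1) = Rational(122320, 6482959)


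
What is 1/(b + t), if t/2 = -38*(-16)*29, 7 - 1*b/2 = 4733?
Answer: 1/25812 ≈ 3.8742e-5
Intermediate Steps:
b = -9452 (b = 14 - 2*4733 = 14 - 9466 = -9452)
t = 35264 (t = 2*(-38*(-16)*29) = 2*(608*29) = 2*17632 = 35264)
1/(b + t) = 1/(-9452 + 35264) = 1/25812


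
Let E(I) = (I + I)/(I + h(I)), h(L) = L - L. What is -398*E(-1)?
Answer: -796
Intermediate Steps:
h(L) = 0
E(I) = 2 (E(I) = (I + I)/(I + 0) = (2*I)/I = 2)
-398*E(-1) = -398*2 = -796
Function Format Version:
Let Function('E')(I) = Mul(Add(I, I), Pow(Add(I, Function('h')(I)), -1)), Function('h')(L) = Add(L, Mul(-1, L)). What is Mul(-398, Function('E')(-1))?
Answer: -796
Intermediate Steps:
Function('h')(L) = 0
Function('E')(I) = 2 (Function('E')(I) = Mul(Add(I, I), Pow(Add(I, 0), -1)) = Mul(Mul(2, I), Pow(I, -1)) = 2)
Mul(-398, Function('E')(-1)) = Mul(-398, 2) = -796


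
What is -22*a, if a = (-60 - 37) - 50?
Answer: 3234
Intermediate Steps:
a = -147 (a = -97 - 50 = -147)
-22*a = -22*(-147) = 3234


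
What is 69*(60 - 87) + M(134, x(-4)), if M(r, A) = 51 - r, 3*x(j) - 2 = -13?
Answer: -1946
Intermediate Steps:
x(j) = -11/3 (x(j) = ⅔ + (⅓)*(-13) = ⅔ - 13/3 = -11/3)
69*(60 - 87) + M(134, x(-4)) = 69*(60 - 87) + (51 - 1*134) = 69*(-27) + (51 - 134) = -1863 - 83 = -1946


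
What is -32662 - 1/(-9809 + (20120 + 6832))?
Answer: -559924667/17143 ≈ -32662.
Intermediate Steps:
-32662 - 1/(-9809 + (20120 + 6832)) = -32662 - 1/(-9809 + 26952) = -32662 - 1/17143 = -559924667/17143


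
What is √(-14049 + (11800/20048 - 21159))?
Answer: I*√221103811138/2506 ≈ 187.64*I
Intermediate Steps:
√(-14049 + (11800/20048 - 21159)) = √(-14049 + (11800*(1/20048) - 21159)) = √(-14049 + (1475/2506 - 21159)) = √(-14049 - 53022979/2506) = √(-88229773/2506) = I*√221103811138/2506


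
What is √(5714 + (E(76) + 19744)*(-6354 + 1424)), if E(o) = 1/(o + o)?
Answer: I*√140547752299/38 ≈ 9865.7*I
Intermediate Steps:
E(o) = 1/(2*o)
√(5714 + (E(76) + 19744)*(-6354 + 1424)) = √(5714 + ((½)/76 + 19744)*(-6354 + 1424)) = √(5714 + ((½)*(1/76) + 19744)*(-4930)) = √(5714 + (1/152 + 19744)*(-4930)) = √(5714 + (3001089/152)*(-4930)) = √(5714 - 7397684385/76) = √(-7397250121/76) = I*√140547752299/38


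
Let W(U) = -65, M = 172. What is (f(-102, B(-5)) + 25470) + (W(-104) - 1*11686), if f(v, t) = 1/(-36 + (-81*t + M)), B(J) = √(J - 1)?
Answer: 396904457/28931 + 81*I*√6/57862 ≈ 13719.0 + 0.003429*I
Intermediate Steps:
B(J) = √(-1 + J)
f(v, t) = 1/(136 - 81*t) (f(v, t) = 1/(-36 + (-81*t + 172)) = 1/(-36 + (172 - 81*t)) = 1/(136 - 81*t))
(f(-102, B(-5)) + 25470) + (W(-104) - 1*11686) = (-1/(-136 + 81*√(-1 - 5)) + 25470) + (-65 - 1*11686) = (-1/(-136 + 81*√(-6)) + 25470) + (-65 - 11686) = (-1/(-136 + 81*(I*√6)) + 25470) - 11751 = (-1/(-136 + 81*I*√6) + 25470) - 11751 = (25470 - 1/(-136 + 81*I*√6)) - 11751 = 13719 - 1/(-136 + 81*I*√6)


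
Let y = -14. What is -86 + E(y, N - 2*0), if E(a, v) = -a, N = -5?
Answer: -72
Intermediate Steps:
-86 + E(y, N - 2*0) = -86 - 1*(-14) = -86 + 14 = -72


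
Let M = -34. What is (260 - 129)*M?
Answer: -4454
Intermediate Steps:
(260 - 129)*M = (260 - 129)*(-34) = 131*(-34) = -4454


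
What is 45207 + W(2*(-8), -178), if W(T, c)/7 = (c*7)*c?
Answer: 1597723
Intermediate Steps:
W(T, c) = 49*c**2 (W(T, c) = 7*((c*7)*c) = 7*((7*c)*c) = 7*(7*c**2) = 49*c**2)
45207 + W(2*(-8), -178) = 45207 + 49*(-178)**2 = 45207 + 49*31684 = 45207 + 1552516 = 1597723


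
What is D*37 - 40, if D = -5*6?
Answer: -1150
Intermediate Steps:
D = -30
D*37 - 40 = -30*37 - 40 = -1110 - 40 = -1150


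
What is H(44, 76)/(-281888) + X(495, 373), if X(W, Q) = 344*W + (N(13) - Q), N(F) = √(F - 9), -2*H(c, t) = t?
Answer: 23947654115/140944 ≈ 1.6991e+5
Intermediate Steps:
H(c, t) = -t/2
N(F) = √(-9 + F)
X(W, Q) = 2 - Q + 344*W (X(W, Q) = 344*W + (√(-9 + 13) - Q) = 344*W + (√4 - Q) = 344*W + (2 - Q) = 2 - Q + 344*W)
H(44, 76)/(-281888) + X(495, 373) = -½*76/(-281888) + (2 - 1*373 + 344*495) = -38*(-1/281888) + (2 - 373 + 170280) = 19/140944 + 169909 = 23947654115/140944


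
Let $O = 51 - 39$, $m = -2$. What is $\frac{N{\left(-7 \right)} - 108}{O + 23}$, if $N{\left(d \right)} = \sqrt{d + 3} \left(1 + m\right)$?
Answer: $- \frac{108}{35} - \frac{2 i}{35} \approx -3.0857 - 0.057143 i$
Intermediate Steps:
$O = 12$ ($O = 51 - 39 = 12$)
$N{\left(d \right)} = - \sqrt{3 + d}$ ($N{\left(d \right)} = \sqrt{d + 3} \left(1 - 2\right) = \sqrt{3 + d} \left(-1\right) = - \sqrt{3 + d}$)
$\frac{N{\left(-7 \right)} - 108}{O + 23} = \frac{- \sqrt{3 - 7} - 108}{12 + 23} = \frac{- \sqrt{-4} - 108}{35} = \frac{- 2 i - 108}{35} = \frac{-108 - 2 i}{35} = - \frac{108}{35} - \frac{2 i}{35}$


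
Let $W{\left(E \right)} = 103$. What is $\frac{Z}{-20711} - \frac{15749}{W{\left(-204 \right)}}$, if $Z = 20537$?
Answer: $- \frac{328292850}{2133233} \approx -153.89$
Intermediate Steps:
$\frac{Z}{-20711} - \frac{15749}{W{\left(-204 \right)}} = \frac{20537}{-20711} - \frac{15749}{103} = 20537 \left(- \frac{1}{20711}\right) - \frac{15749}{103} = - \frac{20537}{20711} - \frac{15749}{103} = - \frac{328292850}{2133233}$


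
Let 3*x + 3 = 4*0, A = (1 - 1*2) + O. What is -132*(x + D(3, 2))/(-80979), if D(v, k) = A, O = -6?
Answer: -352/26993 ≈ -0.013040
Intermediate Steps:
A = -7 (A = (1 - 1*2) - 6 = (1 - 2) - 6 = -1 - 6 = -7)
D(v, k) = -7
x = -1 (x = -1 + (4*0)/3 = -1 + (⅓)*0 = -1 + 0 = -1)
-132*(x + D(3, 2))/(-80979) = -132*(-1 - 7)/(-80979) = -132*(-8)*(-1/80979) = 1056*(-1/80979) = -352/26993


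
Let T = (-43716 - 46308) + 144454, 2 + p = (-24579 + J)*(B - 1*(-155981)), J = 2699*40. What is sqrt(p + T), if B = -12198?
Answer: 3*sqrt(1332091639) ≈ 1.0949e+5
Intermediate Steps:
J = 107960
p = 11988770321 (p = -2 + (-24579 + 107960)*(-12198 - 1*(-155981)) = -2 + 83381*(-12198 + 155981) = -2 + 83381*143783 = -2 + 11988770323 = 11988770321)
T = 54430 (T = -90024 + 144454 = 54430)
sqrt(p + T) = sqrt(11988770321 + 54430) = sqrt(11988824751) = 3*sqrt(1332091639)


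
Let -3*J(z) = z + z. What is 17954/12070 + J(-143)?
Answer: 1752941/18105 ≈ 96.821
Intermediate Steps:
J(z) = -2*z/3 (J(z) = -(z + z)/3 = -2*z/3)
17954/12070 + J(-143) = 17954/12070 - ⅔*(-143) = 17954*(1/12070) + 286/3 = 8977/6035 + 286/3 = 1752941/18105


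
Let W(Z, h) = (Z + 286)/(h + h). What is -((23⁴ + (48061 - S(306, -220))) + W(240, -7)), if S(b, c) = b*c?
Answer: -2766291/7 ≈ -3.9518e+5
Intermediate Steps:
W(Z, h) = (286 + Z)/(2*h) (W(Z, h) = (286 + Z)/((2*h)) = (286 + Z)*(1/(2*h)) = (286 + Z)/(2*h))
-((23⁴ + (48061 - S(306, -220))) + W(240, -7)) = -((23⁴ + (48061 - 306*(-220))) + (½)*(286 + 240)/(-7)) = -((279841 + (48061 - 1*(-67320))) + (½)*(-⅐)*526) = -((279841 + (48061 + 67320)) - 263/7) = -((279841 + 115381) - 263/7) = -(395222 - 263/7) = -1*2766291/7 = -2766291/7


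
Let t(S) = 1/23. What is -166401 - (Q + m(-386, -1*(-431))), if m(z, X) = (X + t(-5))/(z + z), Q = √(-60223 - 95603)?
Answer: -1477303121/8878 - 3*I*√17314 ≈ -1.664e+5 - 394.75*I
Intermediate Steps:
t(S) = 1/23
Q = 3*I*√17314 (Q = √(-155826) = 3*I*√17314 ≈ 394.75*I)
m(z, X) = (1/23 + X)/(2*z) (m(z, X) = (X + 1/23)/(z + z) = (1/23 + X)/((2*z)) = (1/23 + X)*(1/(2*z)) = (1/23 + X)/(2*z))
-166401 - (Q + m(-386, -1*(-431))) = -166401 - (3*I*√17314 + (1/46)*(1 + 23*(-1*(-431)))/(-386)) = -166401 - (3*I*√17314 + (1/46)*(-1/386)*(1 + 23*431)) = -166401 - (3*I*√17314 + (1/46)*(-1/386)*(1 + 9913)) = -166401 - (3*I*√17314 + (1/46)*(-1/386)*9914) = -166401 - (3*I*√17314 - 4957/8878) = -166401 - (-4957/8878 + 3*I*√17314) = -166401 + (4957/8878 - 3*I*√17314) = -1477303121/8878 - 3*I*√17314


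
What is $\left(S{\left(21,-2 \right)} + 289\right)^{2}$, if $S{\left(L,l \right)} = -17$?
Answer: $73984$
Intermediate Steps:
$\left(S{\left(21,-2 \right)} + 289\right)^{2} = \left(-17 + 289\right)^{2} = 272^{2} = 73984$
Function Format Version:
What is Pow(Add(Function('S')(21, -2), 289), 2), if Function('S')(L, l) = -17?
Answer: 73984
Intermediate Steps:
Pow(Add(Function('S')(21, -2), 289), 2) = Pow(Add(-17, 289), 2) = Pow(272, 2) = 73984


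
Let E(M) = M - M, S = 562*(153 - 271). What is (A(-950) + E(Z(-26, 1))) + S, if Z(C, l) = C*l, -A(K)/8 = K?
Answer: -58716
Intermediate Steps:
A(K) = -8*K
S = -66316 (S = 562*(-118) = -66316)
E(M) = 0
(A(-950) + E(Z(-26, 1))) + S = (-8*(-950) + 0) - 66316 = (7600 + 0) - 66316 = 7600 - 66316 = -58716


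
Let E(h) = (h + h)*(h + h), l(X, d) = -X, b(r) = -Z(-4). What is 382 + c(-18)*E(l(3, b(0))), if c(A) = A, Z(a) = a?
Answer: -266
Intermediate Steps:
b(r) = 4 (b(r) = -1*(-4) = 4)
E(h) = 4*h² (E(h) = (2*h)*(2*h) = 4*h²)
382 + c(-18)*E(l(3, b(0))) = 382 - 72*(-1*3)² = 382 - 72*(-3)² = 382 - 72*9 = 382 - 18*36 = 382 - 648 = -266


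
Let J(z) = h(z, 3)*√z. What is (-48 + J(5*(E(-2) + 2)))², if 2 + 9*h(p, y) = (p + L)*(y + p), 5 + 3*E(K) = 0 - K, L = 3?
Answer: 205844/81 - 1984*√5/3 ≈ 1062.5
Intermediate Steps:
E(K) = -5/3 - K/3 (E(K) = -5/3 + (0 - K)/3 = -5/3 + (-K)/3 = -5/3 - K/3)
h(p, y) = -2/9 + (3 + p)*(p + y)/9 (h(p, y) = -2/9 + ((p + 3)*(y + p))/9 = -2/9 + ((3 + p)*(p + y))/9 = -2/9 + (3 + p)*(p + y)/9)
J(z) = √z*(7/9 + z²/9 + 2*z/3) (J(z) = (-2/9 + z/3 + (⅓)*3 + z²/9 + (⅑)*z*3)*√z = (-2/9 + z/3 + 1 + z²/9 + z/3)*√z = (7/9 + z²/9 + 2*z/3)*√z = √z*(7/9 + z²/9 + 2*z/3))
(-48 + J(5*(E(-2) + 2)))² = (-48 + √(5*((-5/3 - ⅓*(-2)) + 2))*(7 + (5*((-5/3 - ⅓*(-2)) + 2))² + 6*(5*((-5/3 - ⅓*(-2)) + 2)))/9)² = (-48 + √(5*((-5/3 + ⅔) + 2))*(7 + (5*((-5/3 + ⅔) + 2))² + 6*(5*((-5/3 + ⅔) + 2)))/9)² = (-48 + √(5*(-1 + 2))*(7 + (5*(-1 + 2))² + 6*(5*(-1 + 2)))/9)² = (-48 + √(5*1)*(7 + (5*1)² + 6*(5*1))/9)² = (-48 + √5*(7 + 5² + 6*5)/9)² = (-48 + √5*(7 + 25 + 30)/9)² = (-48 + (⅑)*√5*62)² = (-48 + 62*√5/9)²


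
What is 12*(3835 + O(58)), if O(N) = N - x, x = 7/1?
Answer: 46632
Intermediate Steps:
x = 7 (x = 7*1 = 7)
O(N) = -7 + N (O(N) = N - 1*7 = N - 7 = -7 + N)
12*(3835 + O(58)) = 12*(3835 + (-7 + 58)) = 12*(3835 + 51) = 12*3886 = 46632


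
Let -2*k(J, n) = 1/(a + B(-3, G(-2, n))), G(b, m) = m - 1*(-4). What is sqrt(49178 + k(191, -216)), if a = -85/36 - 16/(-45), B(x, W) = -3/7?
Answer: 2*sqrt(115648562063)/3067 ≈ 221.76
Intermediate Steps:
G(b, m) = 4 + m (G(b, m) = m + 4 = 4 + m)
B(x, W) = -3/7 (B(x, W) = -3*1/7 = -3/7)
a = -361/180 (a = -85*1/36 - 16*(-1/45) = -85/36 + 16/45 = -361/180 ≈ -2.0056)
k(J, n) = 630/3067 (k(J, n) = -1/(2*(-361/180 - 3/7)) = -1/(2*(-3067/1260)) = -1/2*(-1260/3067) = 630/3067)
sqrt(49178 + k(191, -216)) = sqrt(49178 + 630/3067) = sqrt(150829556/3067) = 2*sqrt(115648562063)/3067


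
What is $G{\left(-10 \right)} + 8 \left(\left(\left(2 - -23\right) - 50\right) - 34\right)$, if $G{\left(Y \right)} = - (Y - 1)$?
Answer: $-461$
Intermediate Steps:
$G{\left(Y \right)} = 1 - Y$ ($G{\left(Y \right)} = - (-1 + Y) = 1 - Y$)
$G{\left(-10 \right)} + 8 \left(\left(\left(2 - -23\right) - 50\right) - 34\right) = \left(1 - -10\right) + 8 \left(\left(\left(2 - -23\right) - 50\right) - 34\right) = \left(1 + 10\right) + 8 \left(\left(\left(2 + 23\right) - 50\right) - 34\right) = 11 + 8 \left(\left(25 - 50\right) - 34\right) = 11 + 8 \left(-25 - 34\right) = 11 + 8 \left(-59\right) = 11 - 472 = -461$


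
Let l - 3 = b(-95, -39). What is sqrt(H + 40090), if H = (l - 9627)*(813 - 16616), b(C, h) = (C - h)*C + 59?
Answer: 5*sqrt(2684953) ≈ 8192.9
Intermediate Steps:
b(C, h) = 59 + C*(C - h) (b(C, h) = C*(C - h) + 59 = 59 + C*(C - h))
l = 5382 (l = 3 + (59 + (-95)**2 - 1*(-95)*(-39)) = 3 + (59 + 9025 - 3705) = 3 + 5379 = 5382)
H = 67083735 (H = (5382 - 9627)*(813 - 16616) = -4245*(-15803) = 67083735)
sqrt(H + 40090) = sqrt(67083735 + 40090) = sqrt(67123825) = 5*sqrt(2684953)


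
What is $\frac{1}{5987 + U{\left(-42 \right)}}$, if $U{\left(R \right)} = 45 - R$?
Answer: $\frac{1}{6074} \approx 0.00016464$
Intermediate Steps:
$\frac{1}{5987 + U{\left(-42 \right)}} = \frac{1}{5987 + \left(45 - -42\right)} = \frac{1}{5987 + \left(45 + 42\right)} = \frac{1}{5987 + 87} = \frac{1}{6074}$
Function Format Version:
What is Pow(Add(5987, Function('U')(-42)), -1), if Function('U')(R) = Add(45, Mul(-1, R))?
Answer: Rational(1, 6074) ≈ 0.00016464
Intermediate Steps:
Pow(Add(5987, Function('U')(-42)), -1) = Pow(Add(5987, Add(45, Mul(-1, -42))), -1) = Pow(Add(5987, Add(45, 42)), -1) = Pow(Add(5987, 87), -1) = Pow(6074, -1) = Rational(1, 6074)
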